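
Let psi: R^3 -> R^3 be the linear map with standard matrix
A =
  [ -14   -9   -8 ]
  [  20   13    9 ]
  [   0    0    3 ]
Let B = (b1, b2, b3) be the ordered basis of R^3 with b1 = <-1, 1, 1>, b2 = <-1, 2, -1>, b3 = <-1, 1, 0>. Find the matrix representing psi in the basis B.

[[2, -2, -2], [-1, 1, -2], [2, -3, -1]]

With P the matrix whose columns are b1, ..., b3, [psi]_B = P^(-1) A P.
Column by column: psi(b1) = A b1 = <-3, 2, 3>; its B-coordinates <2, -1, 2> give column 1.
Continuing for each basis vector yields [psi]_B = [[2, -2, -2], [-1, 1, -2], [2, -3, -1]].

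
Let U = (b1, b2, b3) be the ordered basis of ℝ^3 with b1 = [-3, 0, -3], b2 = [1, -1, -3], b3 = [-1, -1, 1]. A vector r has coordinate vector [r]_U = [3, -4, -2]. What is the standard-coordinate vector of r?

[-11, 6, 1]

r = M [r]_U, where M has columns b1, ..., b3.
Carrying out the matrix-vector product, r = [-11, 6, 1].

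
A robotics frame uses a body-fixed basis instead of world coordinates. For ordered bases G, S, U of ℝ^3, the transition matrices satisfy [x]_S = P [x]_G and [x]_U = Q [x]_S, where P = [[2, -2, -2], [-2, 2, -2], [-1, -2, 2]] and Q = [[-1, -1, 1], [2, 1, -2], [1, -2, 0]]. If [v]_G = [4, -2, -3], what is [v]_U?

Composing the changes, [v]_U = Q P [v]_G.
Q P = [[-1, -2, 6], [4, 2, -10], [6, -6, 2]]; applying this to [4, -2, -3] gives [-18, 42, 30].

[-18, 42, 30]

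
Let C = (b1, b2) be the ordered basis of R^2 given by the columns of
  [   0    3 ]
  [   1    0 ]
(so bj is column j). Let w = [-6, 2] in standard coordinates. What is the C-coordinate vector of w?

[w]_C is the unique c with M c = w, where M has columns b1, b2.
System: 0c_1 + 3c_2 = -6, c_1 + 0c_2 = 2; solving gives c_1 = 2, c_2 = -2.
Check: 2b1 - 2b2 = [-6, 2].

[2, -2]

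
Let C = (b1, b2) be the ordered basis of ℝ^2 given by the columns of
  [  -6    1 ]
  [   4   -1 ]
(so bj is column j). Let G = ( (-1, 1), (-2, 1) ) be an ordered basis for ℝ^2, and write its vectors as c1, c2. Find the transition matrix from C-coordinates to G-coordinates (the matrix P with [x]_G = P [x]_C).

[[2, -1], [2, 0]]

Let M have columns bj and N have columns cj. Then for every x, N [x]_G = x = M [x]_C, so P = N^(-1) M.
Since det N = 1, N^(-1) has integer entries; multiplying gives P = [[2, -1], [2, 0]].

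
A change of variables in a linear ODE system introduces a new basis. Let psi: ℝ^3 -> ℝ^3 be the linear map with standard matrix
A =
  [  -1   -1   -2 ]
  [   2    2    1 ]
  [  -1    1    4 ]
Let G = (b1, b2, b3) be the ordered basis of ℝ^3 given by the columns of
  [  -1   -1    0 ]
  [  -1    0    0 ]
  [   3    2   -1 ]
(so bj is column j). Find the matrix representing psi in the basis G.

The j-th column of [psi]_G is [psi(bj)]_G.
psi(b1) = A b1 = [-4, -1, 12] = b1 + 3b2 - 3b3, so column 1 is [1, 3, -3].
Repeating for b2, b3 and assembling the columns gives [[1, 0, 1], [3, 3, -3], [-3, -3, 1]].

[[1, 0, 1], [3, 3, -3], [-3, -3, 1]]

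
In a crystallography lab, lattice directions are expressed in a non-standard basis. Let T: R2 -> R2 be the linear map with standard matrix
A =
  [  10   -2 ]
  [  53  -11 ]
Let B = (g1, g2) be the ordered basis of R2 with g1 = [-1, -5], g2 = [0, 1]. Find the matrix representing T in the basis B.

The j-th column of [T]_B is [T(gj)]_B.
T(g1) = A g1 = [0, 2] = 0·g1 + 2g2, so column 1 is [0, 2].
Repeating for g2 and assembling the columns gives [[0, 2], [2, -1]].

[[0, 2], [2, -1]]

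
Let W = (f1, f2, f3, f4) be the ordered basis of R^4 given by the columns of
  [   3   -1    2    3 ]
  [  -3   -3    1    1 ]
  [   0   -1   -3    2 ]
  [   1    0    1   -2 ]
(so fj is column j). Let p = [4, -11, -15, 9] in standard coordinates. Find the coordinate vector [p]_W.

[2, 2, 3, -2]

We seek scalars with c_1 f1 + ... + c_4 f4 = p; equivalently solve M c = p where the columns of M are f1, ..., f4.
Row-reducing the augmented matrix [M | p] gives c = (2, 2, 3, -2).
Check: 2f1 + 2f2 + 3f3 - 2f4 = [4, -11, -15, 9].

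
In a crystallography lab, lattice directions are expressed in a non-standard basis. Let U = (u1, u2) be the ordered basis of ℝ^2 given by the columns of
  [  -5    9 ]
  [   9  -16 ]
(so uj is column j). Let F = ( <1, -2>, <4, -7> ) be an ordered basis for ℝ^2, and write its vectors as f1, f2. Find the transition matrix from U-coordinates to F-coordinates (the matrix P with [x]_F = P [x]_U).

Take x = uj: its U-coordinates are the j-th standard unit vector, so P e_j — column j of P — equals [uj]_F.
u1 = -f1 - f2, giving column 1 = <-1, -1>; repeating for each j gives P = [[-1, 1], [-1, 2]].

[[-1, 1], [-1, 2]]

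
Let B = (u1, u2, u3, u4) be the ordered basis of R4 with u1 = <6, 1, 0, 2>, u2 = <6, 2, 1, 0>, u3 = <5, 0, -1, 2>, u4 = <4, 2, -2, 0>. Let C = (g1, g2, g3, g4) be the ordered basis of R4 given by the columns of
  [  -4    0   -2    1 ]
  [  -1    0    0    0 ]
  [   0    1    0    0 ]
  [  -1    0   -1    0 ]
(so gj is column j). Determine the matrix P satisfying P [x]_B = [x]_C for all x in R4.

Column j of P is [uj]_C, since P maps B-coordinates to C-coordinates.
Expressing u1 in C: u1 = -g1 + 0·g2 - g3 + 0·g4, so column 1 of P is <-1, 0, -1, 0>.
Doing the same for each uj gives P = [[-1, -2, 0, -2], [0, 1, -1, -2], [-1, 2, -2, 2], [0, 2, 1, 0]].

[[-1, -2, 0, -2], [0, 1, -1, -2], [-1, 2, -2, 2], [0, 2, 1, 0]]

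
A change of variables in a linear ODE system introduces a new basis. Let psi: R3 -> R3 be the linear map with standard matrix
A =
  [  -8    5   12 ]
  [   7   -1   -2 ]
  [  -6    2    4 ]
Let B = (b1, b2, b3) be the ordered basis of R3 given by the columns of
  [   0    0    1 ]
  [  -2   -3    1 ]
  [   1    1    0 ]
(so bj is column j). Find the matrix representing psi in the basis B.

Let P have columns b1, ..., b3. Then [psi]_B = P^(-1) A P.
Here det P = 1, so P^(-1) is integer; computing A P first and then P^(-1)(A P) gives [[-2, -2, -3], [2, 0, -1], [2, -3, -3]].

[[-2, -2, -3], [2, 0, -1], [2, -3, -3]]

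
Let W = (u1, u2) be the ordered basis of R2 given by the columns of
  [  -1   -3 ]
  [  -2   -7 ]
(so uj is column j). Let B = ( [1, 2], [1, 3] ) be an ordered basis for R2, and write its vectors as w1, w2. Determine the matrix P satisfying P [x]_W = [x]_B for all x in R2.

Column j of P is [uj]_B, since P maps W-coordinates to B-coordinates.
Expressing u1 in B: u1 = -w1 + 0·w2, so column 1 of P is [-1, 0].
Doing the same for each uj gives P = [[-1, -2], [0, -1]].

[[-1, -2], [0, -1]]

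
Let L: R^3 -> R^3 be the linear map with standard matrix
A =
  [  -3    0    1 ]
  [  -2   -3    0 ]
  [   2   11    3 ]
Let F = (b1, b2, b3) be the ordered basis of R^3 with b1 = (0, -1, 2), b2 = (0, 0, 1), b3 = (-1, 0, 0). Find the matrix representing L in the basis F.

[[-3, 0, -2], [1, 3, 2], [-2, -1, -3]]

Let P have columns b1, ..., b3. Then [L]_F = P^(-1) A P.
Here det P = 1, so P^(-1) is integer; computing A P first and then P^(-1)(A P) gives [[-3, 0, -2], [1, 3, 2], [-2, -1, -3]].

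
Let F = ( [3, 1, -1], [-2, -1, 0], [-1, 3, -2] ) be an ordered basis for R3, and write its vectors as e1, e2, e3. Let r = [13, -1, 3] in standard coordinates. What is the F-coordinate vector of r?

[1, -4, -2]

[r]_F is the unique c with M c = r, where M has columns e1, ..., e3.
Solving this 3x3 system gives c = (1, -4, -2).
Check: e1 - 4e2 - 2e3 = [13, -1, 3].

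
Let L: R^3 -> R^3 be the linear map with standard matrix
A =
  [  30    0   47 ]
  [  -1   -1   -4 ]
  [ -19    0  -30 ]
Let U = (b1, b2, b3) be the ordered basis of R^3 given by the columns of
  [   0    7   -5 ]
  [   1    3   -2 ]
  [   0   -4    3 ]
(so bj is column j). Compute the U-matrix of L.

The j-th column of [L]_U is [L(bj)]_U.
L(b1) = A b1 = (0, -1, 0) = -b1 + 0·b2 + 0·b3, so column 1 is (-1, 0, 0).
Repeating for b2, b3 and assembling the columns gives [[-1, -3, -1], [0, 1, -2], [0, -3, -1]].

[[-1, -3, -1], [0, 1, -2], [0, -3, -1]]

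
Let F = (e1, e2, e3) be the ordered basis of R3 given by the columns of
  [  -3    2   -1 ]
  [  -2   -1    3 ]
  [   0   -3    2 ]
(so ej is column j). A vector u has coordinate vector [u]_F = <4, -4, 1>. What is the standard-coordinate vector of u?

The coordinates say u = 4e1 - 4e2 + e3; adding the scaled basis vectors gives <-21, -1, 14>.

<-21, -1, 14>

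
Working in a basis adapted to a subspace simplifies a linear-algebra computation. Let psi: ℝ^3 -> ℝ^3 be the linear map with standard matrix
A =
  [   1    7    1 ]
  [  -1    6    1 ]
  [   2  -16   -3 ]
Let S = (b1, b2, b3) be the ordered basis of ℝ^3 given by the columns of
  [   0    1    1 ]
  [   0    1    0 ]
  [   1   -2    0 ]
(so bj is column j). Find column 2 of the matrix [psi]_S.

Column 2 of [psi]_S is the S-coordinate vector of psi(b2).
In standard coordinates psi(b2) = A b2 = [6, 3, -8].
Converting to S: [6, 3, -8] = -2b1 + 3b2 + 3b3, so the coordinate vector is [-2, 3, 3].

[-2, 3, 3]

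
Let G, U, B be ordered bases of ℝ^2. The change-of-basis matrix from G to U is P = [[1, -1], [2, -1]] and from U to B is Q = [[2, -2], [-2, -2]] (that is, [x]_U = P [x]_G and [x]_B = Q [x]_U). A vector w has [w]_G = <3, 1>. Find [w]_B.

Apply P to get U-coordinates <2, 5>, then Q to get B-coordinates.
The result is [w]_B = <-6, -14>.

<-6, -14>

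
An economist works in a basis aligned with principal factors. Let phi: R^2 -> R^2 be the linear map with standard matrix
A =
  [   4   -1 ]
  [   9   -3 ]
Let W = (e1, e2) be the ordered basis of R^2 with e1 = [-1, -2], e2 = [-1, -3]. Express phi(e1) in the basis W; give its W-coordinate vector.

[3, -1]

Compute phi(e1) = A e1 = [-2, -3] in standard coordinates.
Then write this in W-coordinates: solve for y in y_1 e1 + y_2 e2 = [-2, -3].
This gives y = [3, -1], which is column 1 of [phi]_W.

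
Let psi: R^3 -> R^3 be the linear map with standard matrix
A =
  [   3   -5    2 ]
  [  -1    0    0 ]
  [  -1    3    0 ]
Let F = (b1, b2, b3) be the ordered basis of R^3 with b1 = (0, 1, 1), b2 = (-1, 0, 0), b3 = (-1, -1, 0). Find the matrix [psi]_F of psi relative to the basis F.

[[3, 1, -2], [0, 3, 1], [3, 0, -3]]

The j-th column of [psi]_F is [psi(bj)]_F.
psi(b1) = A b1 = (-3, 0, 3) = 3b1 + 0·b2 + 3b3, so column 1 is (3, 0, 3).
Repeating for b2, b3 and assembling the columns gives [[3, 1, -2], [0, 3, 1], [3, 0, -3]].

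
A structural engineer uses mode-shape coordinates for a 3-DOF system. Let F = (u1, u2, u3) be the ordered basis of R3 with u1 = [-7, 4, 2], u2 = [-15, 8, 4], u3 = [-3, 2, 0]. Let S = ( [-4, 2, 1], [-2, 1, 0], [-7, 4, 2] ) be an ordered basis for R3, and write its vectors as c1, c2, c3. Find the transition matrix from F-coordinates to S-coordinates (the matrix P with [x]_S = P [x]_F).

[[0, 2, -2], [0, 0, 2], [1, 1, 1]]

Take x = uj: its F-coordinates are the j-th standard unit vector, so P e_j — column j of P — equals [uj]_S.
u1 = 0·c1 + 0·c2 + c3, giving column 1 = [0, 0, 1]; repeating for each j gives P = [[0, 2, -2], [0, 0, 2], [1, 1, 1]].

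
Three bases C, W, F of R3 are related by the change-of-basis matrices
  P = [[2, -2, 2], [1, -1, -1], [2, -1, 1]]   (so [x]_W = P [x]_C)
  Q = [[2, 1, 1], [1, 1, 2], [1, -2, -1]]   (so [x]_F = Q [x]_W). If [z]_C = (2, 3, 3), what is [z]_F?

First [z]_W = P [z]_C = (4, -4, 4).
Then [z]_F = Q [z]_W = (8, 8, 8).

(8, 8, 8)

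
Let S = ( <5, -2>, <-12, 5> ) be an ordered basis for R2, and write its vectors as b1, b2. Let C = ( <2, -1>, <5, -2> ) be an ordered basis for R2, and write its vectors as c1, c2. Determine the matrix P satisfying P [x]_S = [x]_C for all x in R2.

Column j of P is [bj]_C, since P maps S-coordinates to C-coordinates.
Expressing b1 in C: b1 = 0·c1 + c2, so column 1 of P is <0, 1>.
Doing the same for each bj gives P = [[0, -1], [1, -2]].

[[0, -1], [1, -2]]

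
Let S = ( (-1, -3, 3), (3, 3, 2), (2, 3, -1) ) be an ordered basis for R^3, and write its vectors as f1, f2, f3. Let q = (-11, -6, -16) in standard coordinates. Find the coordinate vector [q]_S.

[q]_S is the unique c with M c = q, where M has columns f1, ..., f3.
Gaussian elimination on [M | q] yields c = (-3, -4, -1).
Check: -3f1 - 4f2 - f3 = (-11, -6, -16).

(-3, -4, -1)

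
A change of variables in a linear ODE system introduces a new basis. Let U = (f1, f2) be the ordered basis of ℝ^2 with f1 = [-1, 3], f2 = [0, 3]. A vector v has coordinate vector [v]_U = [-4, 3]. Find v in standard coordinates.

[4, -3]

By definition v = -4f1 + 3f2.
Summing componentwise gives [4, -3].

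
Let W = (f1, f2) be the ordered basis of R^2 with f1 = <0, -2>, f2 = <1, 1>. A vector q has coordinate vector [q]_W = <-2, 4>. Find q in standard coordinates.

<4, 8>

The coordinates say q = -2f1 + 4f2; adding the scaled basis vectors gives <4, 8>.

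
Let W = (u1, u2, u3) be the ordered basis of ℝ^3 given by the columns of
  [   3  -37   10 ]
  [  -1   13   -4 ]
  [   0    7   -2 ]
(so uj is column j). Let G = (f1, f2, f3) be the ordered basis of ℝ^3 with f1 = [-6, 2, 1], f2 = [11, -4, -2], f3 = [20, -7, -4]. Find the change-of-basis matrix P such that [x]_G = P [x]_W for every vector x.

[[-2, 1, 2], [1, -1, 2], [-1, -1, 0]]

Take x = uj: its W-coordinates are the j-th standard unit vector, so P e_j — column j of P — equals [uj]_G.
u1 = -2f1 + f2 - f3, giving column 1 = [-2, 1, -1]; repeating for each j gives P = [[-2, 1, 2], [1, -1, 2], [-1, -1, 0]].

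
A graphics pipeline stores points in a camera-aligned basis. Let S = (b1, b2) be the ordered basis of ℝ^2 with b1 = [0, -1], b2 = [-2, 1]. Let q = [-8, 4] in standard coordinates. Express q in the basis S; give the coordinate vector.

Write q = c_1 b1 + c_2 b2 and solve for the c_i.
System: 0c_1 - 2c_2 = -8, -c_1 + c_2 = 4; solving gives c_1 = 0, c_2 = 4.
Check: 0·b1 + 4b2 = [-8, 4].

[0, 4]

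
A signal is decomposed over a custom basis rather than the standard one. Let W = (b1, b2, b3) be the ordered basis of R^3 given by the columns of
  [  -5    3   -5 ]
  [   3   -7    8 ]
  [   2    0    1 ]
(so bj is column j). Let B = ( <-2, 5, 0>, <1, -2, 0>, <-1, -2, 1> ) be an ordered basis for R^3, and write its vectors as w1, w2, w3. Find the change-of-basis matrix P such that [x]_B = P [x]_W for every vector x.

Take x = bj: its W-coordinates are the j-th standard unit vector, so P e_j — column j of P — equals [bj]_B.
b1 = w1 - w2 + 2w3, giving column 1 = <1, -1, 2>; repeating for each j gives P = [[1, -1, 2], [-1, 1, 0], [2, 0, 1]].

[[1, -1, 2], [-1, 1, 0], [2, 0, 1]]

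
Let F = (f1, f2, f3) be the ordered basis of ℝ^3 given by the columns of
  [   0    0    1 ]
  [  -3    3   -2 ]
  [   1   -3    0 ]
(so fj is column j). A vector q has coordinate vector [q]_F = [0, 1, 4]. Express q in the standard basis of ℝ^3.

q = M [q]_F, where M has columns f1, ..., f3.
Carrying out the matrix-vector product, q = [4, -5, -3].

[4, -5, -3]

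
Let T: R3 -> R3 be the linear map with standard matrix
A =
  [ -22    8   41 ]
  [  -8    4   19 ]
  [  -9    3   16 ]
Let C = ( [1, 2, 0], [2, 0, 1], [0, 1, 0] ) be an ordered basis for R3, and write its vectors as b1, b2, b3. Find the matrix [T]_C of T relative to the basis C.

[[0, 1, 2], [-3, -2, 3], [0, 1, 0]]

Let P have columns b1, ..., b3. Then [T]_C = P^(-1) A P.
Here det P = -1, so P^(-1) is integer; computing A P first and then P^(-1)(A P) gives [[0, 1, 2], [-3, -2, 3], [0, 1, 0]].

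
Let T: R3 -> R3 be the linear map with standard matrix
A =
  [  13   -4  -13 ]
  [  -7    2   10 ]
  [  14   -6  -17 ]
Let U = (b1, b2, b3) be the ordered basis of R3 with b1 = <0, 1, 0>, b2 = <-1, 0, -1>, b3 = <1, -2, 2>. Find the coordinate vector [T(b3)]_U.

<3, 2, -3>

Column 3 of [T]_U is the U-coordinate vector of T(b3).
In standard coordinates T(b3) = A b3 = <-5, 9, -8>.
Converting to U: <-5, 9, -8> = 3b1 + 2b2 - 3b3, so the coordinate vector is <3, 2, -3>.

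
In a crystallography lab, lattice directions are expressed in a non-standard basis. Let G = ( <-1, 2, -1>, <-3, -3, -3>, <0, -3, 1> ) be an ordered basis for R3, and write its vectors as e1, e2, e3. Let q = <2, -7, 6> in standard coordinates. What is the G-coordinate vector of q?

<1, -1, 4>

Write q = c_1 e1 + ... + c_3 e3 and solve for the c_i.
Gaussian elimination on [M | q] yields c = (1, -1, 4).
Check: e1 - e2 + 4e3 = <2, -7, 6>.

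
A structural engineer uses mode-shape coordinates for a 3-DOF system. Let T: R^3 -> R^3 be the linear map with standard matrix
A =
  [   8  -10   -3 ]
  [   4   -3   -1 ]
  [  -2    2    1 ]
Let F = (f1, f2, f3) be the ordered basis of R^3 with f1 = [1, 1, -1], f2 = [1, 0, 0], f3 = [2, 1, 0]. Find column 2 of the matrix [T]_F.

[2, 2, 2]

Column 2 of [T]_F is the F-coordinate vector of T(f2).
In standard coordinates T(f2) = A f2 = [8, 4, -2].
Converting to F: [8, 4, -2] = 2f1 + 2f2 + 2f3, so the coordinate vector is [2, 2, 2].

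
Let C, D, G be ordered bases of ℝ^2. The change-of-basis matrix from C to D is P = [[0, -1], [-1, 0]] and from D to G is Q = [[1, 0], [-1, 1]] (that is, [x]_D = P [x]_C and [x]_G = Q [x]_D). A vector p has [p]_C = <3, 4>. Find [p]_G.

Composing the changes, [p]_G = Q P [p]_C.
Q P = [[0, -1], [-1, 1]]; applying this to <3, 4> gives <-4, 1>.

<-4, 1>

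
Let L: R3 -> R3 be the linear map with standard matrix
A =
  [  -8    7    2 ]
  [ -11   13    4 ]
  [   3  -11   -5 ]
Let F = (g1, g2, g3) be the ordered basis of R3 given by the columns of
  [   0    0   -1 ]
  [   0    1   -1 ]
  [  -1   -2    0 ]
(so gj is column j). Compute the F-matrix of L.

[[-1, -3, -2], [-2, 2, -3], [2, -3, -1]]

With P the matrix whose columns are g1, ..., g3, [L]_F = P^(-1) A P.
Column by column: L(g1) = A g1 = <-2, -4, 5>; its F-coordinates <-1, -2, 2> give column 1.
Continuing for each basis vector yields [L]_F = [[-1, -3, -2], [-2, 2, -3], [2, -3, -1]].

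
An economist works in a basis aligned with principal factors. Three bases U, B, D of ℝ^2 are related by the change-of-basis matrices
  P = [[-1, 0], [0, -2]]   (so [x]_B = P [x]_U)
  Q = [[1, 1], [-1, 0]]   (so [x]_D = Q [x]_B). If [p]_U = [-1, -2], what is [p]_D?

[5, -1]

Apply P to get B-coordinates [1, 4], then Q to get D-coordinates.
The result is [p]_D = [5, -1].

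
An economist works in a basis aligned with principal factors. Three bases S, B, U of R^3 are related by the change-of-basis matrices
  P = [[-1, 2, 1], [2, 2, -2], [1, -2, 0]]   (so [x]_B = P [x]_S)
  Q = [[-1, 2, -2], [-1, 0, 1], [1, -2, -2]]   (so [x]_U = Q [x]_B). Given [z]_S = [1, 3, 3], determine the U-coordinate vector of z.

Composing the changes, [z]_U = Q P [z]_S.
Q P = [[3, 6, -5], [2, -4, -1], [-7, 2, 5]]; applying this to [1, 3, 3] gives [6, -13, 14].

[6, -13, 14]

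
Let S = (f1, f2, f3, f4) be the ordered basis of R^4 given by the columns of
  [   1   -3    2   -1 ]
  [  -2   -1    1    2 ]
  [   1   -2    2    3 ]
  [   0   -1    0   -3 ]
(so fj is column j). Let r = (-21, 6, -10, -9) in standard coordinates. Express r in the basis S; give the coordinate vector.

(-4, 3, -3, 2)

We seek scalars with c_1 f1 + ... + c_4 f4 = r; equivalently solve M c = r where the columns of M are f1, ..., f4.
Gaussian elimination on [M | r] yields c = (-4, 3, -3, 2).
Check: -4f1 + 3f2 - 3f3 + 2f4 = (-21, 6, -10, -9).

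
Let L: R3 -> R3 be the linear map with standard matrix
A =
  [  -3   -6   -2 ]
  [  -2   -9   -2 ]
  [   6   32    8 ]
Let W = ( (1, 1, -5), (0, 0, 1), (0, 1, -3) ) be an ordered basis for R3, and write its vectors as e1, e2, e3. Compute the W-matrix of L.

[[1, -2, 0], [-3, -2, -1], [-2, 0, -3]]

The j-th column of [L]_W is [L(ej)]_W.
L(e1) = A e1 = (1, -1, -2) = e1 - 3e2 - 2e3, so column 1 is (1, -3, -2).
Repeating for e2, e3 and assembling the columns gives [[1, -2, 0], [-3, -2, -1], [-2, 0, -3]].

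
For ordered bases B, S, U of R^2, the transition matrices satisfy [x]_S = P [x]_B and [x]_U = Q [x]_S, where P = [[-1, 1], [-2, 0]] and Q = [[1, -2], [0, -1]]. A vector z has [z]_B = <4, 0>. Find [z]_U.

<12, 8>

Apply P to get S-coordinates <-4, -8>, then Q to get U-coordinates.
The result is [z]_U = <12, 8>.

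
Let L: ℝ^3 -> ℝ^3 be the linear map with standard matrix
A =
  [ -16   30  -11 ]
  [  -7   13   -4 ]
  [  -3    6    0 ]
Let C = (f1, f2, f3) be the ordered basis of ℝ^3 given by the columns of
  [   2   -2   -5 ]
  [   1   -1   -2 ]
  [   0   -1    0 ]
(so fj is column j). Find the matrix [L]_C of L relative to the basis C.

With P the matrix whose columns are f1, ..., f3, [L]_C = P^(-1) A P.
Column by column: L(f1) = A f1 = (-2, -1, 0); its C-coordinates (-1, 0, 0) give column 1.
Continuing for each basis vector yields [L]_C = [[-1, -1, 2], [0, 0, -3], [0, -3, -2]].

[[-1, -1, 2], [0, 0, -3], [0, -3, -2]]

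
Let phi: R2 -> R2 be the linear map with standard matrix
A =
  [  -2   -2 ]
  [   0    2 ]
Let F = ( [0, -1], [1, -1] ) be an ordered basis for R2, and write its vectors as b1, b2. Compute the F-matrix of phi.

[[0, 2], [2, 0]]

With P the matrix whose columns are b1, b2, [phi]_F = P^(-1) A P.
Column by column: phi(b1) = A b1 = [2, -2]; its F-coordinates [0, 2] give column 1.
Continuing for each basis vector yields [phi]_F = [[0, 2], [2, 0]].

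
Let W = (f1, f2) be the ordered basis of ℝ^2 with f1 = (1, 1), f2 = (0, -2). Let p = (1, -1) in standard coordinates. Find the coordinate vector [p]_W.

(1, 1)

Write p = c_1 f1 + c_2 f2 and solve for the c_i.
System: c_1 + 0c_2 = 1, c_1 - 2c_2 = -1; solving gives c_1 = 1, c_2 = 1.
Check: f1 + f2 = (1, -1).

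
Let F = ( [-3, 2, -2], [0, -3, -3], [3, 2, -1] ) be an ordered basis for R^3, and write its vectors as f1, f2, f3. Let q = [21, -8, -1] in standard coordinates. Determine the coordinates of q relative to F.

We seek scalars with c_1 f1 + ... + c_3 f3 = q; equivalently solve M c = q where the columns of M are f1, ..., f3.
Gaussian elimination on [M | q] yields c = (-4, 2, 3).
Check: -4f1 + 2f2 + 3f3 = [21, -8, -1].

[-4, 2, 3]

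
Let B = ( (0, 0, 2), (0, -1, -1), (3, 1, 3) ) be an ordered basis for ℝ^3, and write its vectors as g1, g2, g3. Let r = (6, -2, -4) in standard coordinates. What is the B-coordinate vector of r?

(-3, 4, 2)

Write r = c_1 g1 + ... + c_3 g3 and solve for the c_i.
Gaussian elimination on [M | r] yields c = (-3, 4, 2).
Check: -3g1 + 4g2 + 2g3 = (6, -2, -4).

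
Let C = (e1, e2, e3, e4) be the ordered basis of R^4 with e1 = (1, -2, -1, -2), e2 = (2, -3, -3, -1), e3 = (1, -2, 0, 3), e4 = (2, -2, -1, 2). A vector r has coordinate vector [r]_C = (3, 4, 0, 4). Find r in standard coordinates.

(19, -26, -19, -2)

r = M [r]_C, where M has columns e1, ..., e4.
Carrying out the matrix-vector product, r = (19, -26, -19, -2).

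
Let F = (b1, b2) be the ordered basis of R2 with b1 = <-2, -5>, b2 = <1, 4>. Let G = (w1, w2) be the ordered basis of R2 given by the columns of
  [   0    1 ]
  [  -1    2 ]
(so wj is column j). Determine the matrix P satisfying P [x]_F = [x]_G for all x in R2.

[[1, -2], [-2, 1]]

Let M have columns bj and N have columns wj. Then for every x, N [x]_G = x = M [x]_F, so P = N^(-1) M.
Since det N = 1, N^(-1) has integer entries; multiplying gives P = [[1, -2], [-2, 1]].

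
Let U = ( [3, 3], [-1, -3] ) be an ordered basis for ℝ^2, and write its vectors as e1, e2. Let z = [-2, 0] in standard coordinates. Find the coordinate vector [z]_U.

Write z = c_1 e1 + c_2 e2 and solve for the c_i.
System: 3c_1 - c_2 = -2, 3c_1 - 3c_2 = 0; solving gives c_1 = -1, c_2 = -1.
Check: -e1 - e2 = [-2, 0].

[-1, -1]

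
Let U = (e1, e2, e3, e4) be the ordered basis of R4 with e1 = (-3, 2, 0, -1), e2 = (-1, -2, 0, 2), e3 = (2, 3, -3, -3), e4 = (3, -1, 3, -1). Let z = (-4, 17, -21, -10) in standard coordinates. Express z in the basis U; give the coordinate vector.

(1, 0, 4, -3)

Write z = c_1 e1 + ... + c_4 e4 and solve for the c_i.
Gaussian elimination on [M | z] yields c = (1, 0, 4, -3).
Check: e1 + 0·e2 + 4e3 - 3e4 = (-4, 17, -21, -10).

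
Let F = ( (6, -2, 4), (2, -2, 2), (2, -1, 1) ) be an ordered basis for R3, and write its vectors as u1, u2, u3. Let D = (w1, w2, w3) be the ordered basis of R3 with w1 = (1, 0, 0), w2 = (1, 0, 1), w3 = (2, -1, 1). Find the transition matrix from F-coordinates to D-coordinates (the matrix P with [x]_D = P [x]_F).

Take x = uj: its F-coordinates are the j-th standard unit vector, so P e_j — column j of P — equals [uj]_D.
u1 = 0·w1 + 2w2 + 2w3, giving column 1 = (0, 2, 2); repeating for each j gives P = [[0, -2, 0], [2, 0, 0], [2, 2, 1]].

[[0, -2, 0], [2, 0, 0], [2, 2, 1]]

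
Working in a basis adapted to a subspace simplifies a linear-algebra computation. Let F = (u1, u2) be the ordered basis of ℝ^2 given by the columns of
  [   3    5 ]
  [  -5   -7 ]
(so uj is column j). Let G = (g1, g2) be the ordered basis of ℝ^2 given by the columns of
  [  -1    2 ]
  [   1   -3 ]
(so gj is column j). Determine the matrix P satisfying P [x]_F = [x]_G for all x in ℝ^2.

Column j of P is [uj]_G, since P maps F-coordinates to G-coordinates.
Expressing u1 in G: u1 = g1 + 2g2, so column 1 of P is (1, 2).
Doing the same for each uj gives P = [[1, -1], [2, 2]].

[[1, -1], [2, 2]]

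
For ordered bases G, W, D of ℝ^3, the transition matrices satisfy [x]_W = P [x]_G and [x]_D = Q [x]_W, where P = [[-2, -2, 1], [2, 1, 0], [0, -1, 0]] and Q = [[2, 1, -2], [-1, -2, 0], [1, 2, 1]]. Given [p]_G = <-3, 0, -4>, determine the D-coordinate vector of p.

<-2, 10, -10>

Composing the changes, [p]_D = Q P [p]_G.
Q P = [[-2, -1, 2], [-2, 0, -1], [2, -1, 1]]; applying this to <-3, 0, -4> gives <-2, 10, -10>.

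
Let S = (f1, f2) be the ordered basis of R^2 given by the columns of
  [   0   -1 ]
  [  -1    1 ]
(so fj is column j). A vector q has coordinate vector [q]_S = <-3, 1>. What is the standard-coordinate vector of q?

<-1, 4>

q = M [q]_S, where M has columns f1, f2.
Carrying out the matrix-vector product, q = <-1, 4>.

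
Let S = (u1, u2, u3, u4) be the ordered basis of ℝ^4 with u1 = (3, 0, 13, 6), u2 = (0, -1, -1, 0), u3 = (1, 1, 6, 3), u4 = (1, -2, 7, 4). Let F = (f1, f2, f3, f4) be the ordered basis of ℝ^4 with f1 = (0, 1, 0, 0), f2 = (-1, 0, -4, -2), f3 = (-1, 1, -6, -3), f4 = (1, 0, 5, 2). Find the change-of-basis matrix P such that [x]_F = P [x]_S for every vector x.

[[0, -1, 2, 0], [-2, -1, 0, 0], [0, 0, -1, -2], [1, -1, 0, -1]]

Let M have columns uj and N have columns fj. Then for every x, N [x]_F = x = M [x]_S, so P = N^(-1) M.
Since det N = 1, N^(-1) has integer entries; multiplying gives P = [[0, -1, 2, 0], [-2, -1, 0, 0], [0, 0, -1, -2], [1, -1, 0, -1]].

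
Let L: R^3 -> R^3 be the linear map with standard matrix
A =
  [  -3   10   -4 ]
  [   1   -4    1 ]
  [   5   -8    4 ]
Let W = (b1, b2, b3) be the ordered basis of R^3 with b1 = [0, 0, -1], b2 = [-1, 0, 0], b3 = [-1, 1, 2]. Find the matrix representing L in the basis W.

The j-th column of [L]_W is [L(bj)]_W.
L(b1) = A b1 = [4, -1, -4] = 2b1 - 3b2 - b3, so column 1 is [2, -3, -1].
Repeating for b2, b3 and assembling the columns gives [[2, 3, -1], [-3, -2, -2], [-1, -1, -3]].

[[2, 3, -1], [-3, -2, -2], [-1, -1, -3]]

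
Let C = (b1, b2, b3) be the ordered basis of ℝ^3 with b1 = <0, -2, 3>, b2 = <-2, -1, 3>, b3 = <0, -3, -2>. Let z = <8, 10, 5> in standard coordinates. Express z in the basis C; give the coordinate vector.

<3, -4, -4>

We seek scalars with c_1 b1 + ... + c_3 b3 = z; equivalently solve M c = z where the columns of M are b1, ..., b3.
Solving this 3x3 system gives c = (3, -4, -4).
Check: 3b1 - 4b2 - 4b3 = <8, 10, 5>.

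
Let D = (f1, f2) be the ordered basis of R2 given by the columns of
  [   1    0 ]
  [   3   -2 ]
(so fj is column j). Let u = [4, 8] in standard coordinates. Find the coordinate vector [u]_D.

We seek scalars with c_1 f1 + c_2 f2 = u; equivalently solve M c = u where the columns of M are f1, f2.
System: c_1 + 0c_2 = 4, 3c_1 - 2c_2 = 8; solving gives c_1 = 4, c_2 = 2.
Check: 4f1 + 2f2 = [4, 8].

[4, 2]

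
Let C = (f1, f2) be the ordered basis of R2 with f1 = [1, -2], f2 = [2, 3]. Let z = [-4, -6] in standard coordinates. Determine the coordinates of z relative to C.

[0, -2]

Write z = c_1 f1 + c_2 f2 and solve for the c_i.
System: c_1 + 2c_2 = -4, -2c_1 + 3c_2 = -6; solving gives c_1 = 0, c_2 = -2.
Check: 0·f1 - 2f2 = [-4, -6].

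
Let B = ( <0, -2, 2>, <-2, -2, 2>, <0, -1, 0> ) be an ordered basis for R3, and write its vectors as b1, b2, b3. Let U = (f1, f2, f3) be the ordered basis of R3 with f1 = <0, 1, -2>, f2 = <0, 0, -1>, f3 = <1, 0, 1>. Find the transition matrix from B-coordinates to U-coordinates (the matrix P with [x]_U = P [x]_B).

[[-2, -2, -1], [2, 0, 2], [0, -2, 0]]

Take x = bj: its B-coordinates are the j-th standard unit vector, so P e_j — column j of P — equals [bj]_U.
b1 = -2f1 + 2f2 + 0·f3, giving column 1 = <-2, 2, 0>; repeating for each j gives P = [[-2, -2, -1], [2, 0, 2], [0, -2, 0]].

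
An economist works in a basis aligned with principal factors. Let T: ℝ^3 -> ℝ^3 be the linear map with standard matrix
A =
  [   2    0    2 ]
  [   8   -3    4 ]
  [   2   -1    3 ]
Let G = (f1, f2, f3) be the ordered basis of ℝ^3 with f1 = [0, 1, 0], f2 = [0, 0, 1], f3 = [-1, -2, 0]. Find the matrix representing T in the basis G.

Let P have columns f1, ..., f3. Then [T]_G = P^(-1) A P.
Here det P = -1, so P^(-1) is integer; computing A P first and then P^(-1)(A P) gives [[-3, 0, 2], [-1, 3, 0], [0, -2, 2]].

[[-3, 0, 2], [-1, 3, 0], [0, -2, 2]]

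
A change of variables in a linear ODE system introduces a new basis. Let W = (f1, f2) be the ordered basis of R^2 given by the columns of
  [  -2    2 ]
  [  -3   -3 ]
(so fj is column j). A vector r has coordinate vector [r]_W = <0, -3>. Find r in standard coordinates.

<-6, 9>

The coordinates say r = 0·f1 - 3f2; adding the scaled basis vectors gives <-6, 9>.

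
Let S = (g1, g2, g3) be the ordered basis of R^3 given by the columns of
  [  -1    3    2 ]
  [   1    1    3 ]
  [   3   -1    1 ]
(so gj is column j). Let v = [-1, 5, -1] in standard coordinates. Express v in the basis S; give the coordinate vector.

[-3, -4, 4]

[v]_S is the unique c with M c = v, where M has columns g1, ..., g3.
Gaussian elimination on [M | v] yields c = (-3, -4, 4).
Check: -3g1 - 4g2 + 4g3 = [-1, 5, -1].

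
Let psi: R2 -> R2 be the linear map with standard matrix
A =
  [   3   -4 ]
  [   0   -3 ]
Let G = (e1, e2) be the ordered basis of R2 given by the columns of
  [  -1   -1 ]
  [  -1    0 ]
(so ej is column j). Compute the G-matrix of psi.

The j-th column of [psi]_G is [psi(ej)]_G.
psi(e1) = A e1 = <1, 3> = -3e1 + 2e2, so column 1 is <-3, 2>.
Repeating for e2 and assembling the columns gives [[-3, 0], [2, 3]].

[[-3, 0], [2, 3]]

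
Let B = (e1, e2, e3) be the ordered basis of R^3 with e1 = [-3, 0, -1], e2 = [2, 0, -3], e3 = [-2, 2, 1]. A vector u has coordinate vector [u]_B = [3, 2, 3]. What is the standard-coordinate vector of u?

[-11, 6, -6]

u = M [u]_B, where M has columns e1, ..., e3.
Carrying out the matrix-vector product, u = [-11, 6, -6].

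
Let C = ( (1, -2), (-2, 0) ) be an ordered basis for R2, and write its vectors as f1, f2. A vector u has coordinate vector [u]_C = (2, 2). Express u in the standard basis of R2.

(-2, -4)

The coordinates say u = 2f1 + 2f2; adding the scaled basis vectors gives (-2, -4).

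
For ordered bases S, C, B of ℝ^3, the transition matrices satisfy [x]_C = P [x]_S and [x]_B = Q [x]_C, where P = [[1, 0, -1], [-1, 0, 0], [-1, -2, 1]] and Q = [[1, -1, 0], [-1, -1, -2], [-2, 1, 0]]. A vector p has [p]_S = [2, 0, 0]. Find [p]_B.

[4, 4, -6]

First [p]_C = P [p]_S = [2, -2, -2].
Then [p]_B = Q [p]_C = [4, 4, -6].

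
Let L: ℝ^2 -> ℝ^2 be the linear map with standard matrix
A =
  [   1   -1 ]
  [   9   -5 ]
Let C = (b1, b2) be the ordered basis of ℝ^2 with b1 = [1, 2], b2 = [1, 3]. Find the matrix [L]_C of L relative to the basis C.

Let P have columns b1, b2. Then [L]_C = P^(-1) A P.
Here det P = 1, so P^(-1) is integer; computing A P first and then P^(-1)(A P) gives [[-2, 0], [1, -2]].

[[-2, 0], [1, -2]]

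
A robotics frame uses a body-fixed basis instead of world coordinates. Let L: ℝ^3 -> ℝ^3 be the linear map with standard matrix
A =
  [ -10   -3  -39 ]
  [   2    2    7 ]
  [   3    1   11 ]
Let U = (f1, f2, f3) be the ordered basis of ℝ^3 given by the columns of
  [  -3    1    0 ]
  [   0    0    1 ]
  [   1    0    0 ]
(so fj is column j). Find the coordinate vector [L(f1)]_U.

<2, -3, 1>

Column 1 of [L]_U is the U-coordinate vector of L(f1).
In standard coordinates L(f1) = A f1 = <-9, 1, 2>.
Converting to U: <-9, 1, 2> = 2f1 - 3f2 + f3, so the coordinate vector is <2, -3, 1>.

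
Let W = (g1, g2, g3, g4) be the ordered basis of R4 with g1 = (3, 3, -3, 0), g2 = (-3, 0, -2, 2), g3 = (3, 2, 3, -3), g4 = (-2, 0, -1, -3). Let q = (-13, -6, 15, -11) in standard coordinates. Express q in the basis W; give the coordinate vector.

Write q = c_1 g1 + ... + c_4 g4 and solve for the c_i.
Gaussian elimination on [M | q] yields c = (-4, 2, 3, 2).
Check: -4g1 + 2g2 + 3g3 + 2g4 = (-13, -6, 15, -11).

(-4, 2, 3, 2)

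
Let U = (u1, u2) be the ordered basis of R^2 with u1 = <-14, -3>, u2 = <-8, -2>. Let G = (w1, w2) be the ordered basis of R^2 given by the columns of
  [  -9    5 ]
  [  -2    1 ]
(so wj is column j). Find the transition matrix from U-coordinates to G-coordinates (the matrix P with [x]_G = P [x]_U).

Take x = uj: its U-coordinates are the j-th standard unit vector, so P e_j — column j of P — equals [uj]_G.
u1 = w1 - w2, giving column 1 = <1, -1>; repeating for each j gives P = [[1, 2], [-1, 2]].

[[1, 2], [-1, 2]]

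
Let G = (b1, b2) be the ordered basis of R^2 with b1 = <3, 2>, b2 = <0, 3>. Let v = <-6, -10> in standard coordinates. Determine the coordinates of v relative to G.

<-2, -2>

Write v = c_1 b1 + c_2 b2 and solve for the c_i.
System: 3c_1 + 0c_2 = -6, 2c_1 + 3c_2 = -10; solving gives c_1 = -2, c_2 = -2.
Check: -2b1 - 2b2 = <-6, -10>.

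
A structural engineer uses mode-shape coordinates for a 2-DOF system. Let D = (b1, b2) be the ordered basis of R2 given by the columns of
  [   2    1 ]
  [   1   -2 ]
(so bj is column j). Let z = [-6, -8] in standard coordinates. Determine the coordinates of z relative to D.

Write z = c_1 b1 + c_2 b2 and solve for the c_i.
System: 2c_1 + c_2 = -6, c_1 - 2c_2 = -8; solving gives c_1 = -4, c_2 = 2.
Check: -4b1 + 2b2 = [-6, -8].

[-4, 2]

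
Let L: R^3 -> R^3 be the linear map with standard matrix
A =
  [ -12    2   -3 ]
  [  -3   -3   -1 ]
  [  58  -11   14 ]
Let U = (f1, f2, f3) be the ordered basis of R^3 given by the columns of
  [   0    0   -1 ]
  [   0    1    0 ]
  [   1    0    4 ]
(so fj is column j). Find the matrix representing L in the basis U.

[[2, -3, -2], [-1, -3, -1], [3, -2, 0]]

Let P have columns f1, ..., f3. Then [L]_U = P^(-1) A P.
Here det P = 1, so P^(-1) is integer; computing A P first and then P^(-1)(A P) gives [[2, -3, -2], [-1, -3, -1], [3, -2, 0]].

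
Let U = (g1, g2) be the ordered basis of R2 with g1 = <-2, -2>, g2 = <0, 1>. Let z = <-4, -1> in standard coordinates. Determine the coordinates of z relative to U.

Write z = c_1 g1 + c_2 g2 and solve for the c_i.
System: -2c_1 + 0c_2 = -4, -2c_1 + c_2 = -1; solving gives c_1 = 2, c_2 = 3.
Check: 2g1 + 3g2 = <-4, -1>.

<2, 3>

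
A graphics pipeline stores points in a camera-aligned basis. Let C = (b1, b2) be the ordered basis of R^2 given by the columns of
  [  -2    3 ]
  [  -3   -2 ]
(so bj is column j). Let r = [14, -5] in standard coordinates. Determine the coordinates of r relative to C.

[-1, 4]

We seek scalars with c_1 b1 + c_2 b2 = r; equivalently solve M c = r where the columns of M are b1, b2.
System: -2c_1 + 3c_2 = 14, -3c_1 - 2c_2 = -5; solving gives c_1 = -1, c_2 = 4.
Check: -b1 + 4b2 = [14, -5].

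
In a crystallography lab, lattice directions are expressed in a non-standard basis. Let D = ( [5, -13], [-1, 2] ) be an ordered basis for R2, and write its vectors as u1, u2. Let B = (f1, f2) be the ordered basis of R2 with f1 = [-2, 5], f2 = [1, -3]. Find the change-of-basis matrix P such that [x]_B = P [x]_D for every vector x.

[[-2, 1], [1, 1]]

Let M have columns uj and N have columns fj. Then for every x, N [x]_B = x = M [x]_D, so P = N^(-1) M.
Since det N = 1, N^(-1) has integer entries; multiplying gives P = [[-2, 1], [1, 1]].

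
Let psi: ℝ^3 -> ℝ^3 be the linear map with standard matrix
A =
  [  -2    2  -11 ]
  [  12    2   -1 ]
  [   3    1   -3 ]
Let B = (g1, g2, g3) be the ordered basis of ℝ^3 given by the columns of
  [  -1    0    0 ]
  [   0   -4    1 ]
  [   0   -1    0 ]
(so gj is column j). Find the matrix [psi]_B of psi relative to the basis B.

Let P have columns g1, ..., g3. Then [psi]_B = P^(-1) A P.
Here det P = -1, so P^(-1) is integer; computing A P first and then P^(-1)(A P) gives [[-2, -3, -2], [3, 1, -1], [0, -3, -2]].

[[-2, -3, -2], [3, 1, -1], [0, -3, -2]]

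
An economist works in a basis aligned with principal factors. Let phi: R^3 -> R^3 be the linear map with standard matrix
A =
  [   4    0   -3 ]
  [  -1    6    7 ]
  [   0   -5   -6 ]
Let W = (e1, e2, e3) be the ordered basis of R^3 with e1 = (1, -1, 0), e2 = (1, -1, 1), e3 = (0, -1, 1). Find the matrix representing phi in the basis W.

[[2, 1, 0], [2, 0, -3], [3, -1, 2]]

Let P have columns e1, ..., e3. Then [phi]_W = P^(-1) A P.
Here det P = 1, so P^(-1) is integer; computing A P first and then P^(-1)(A P) gives [[2, 1, 0], [2, 0, -3], [3, -1, 2]].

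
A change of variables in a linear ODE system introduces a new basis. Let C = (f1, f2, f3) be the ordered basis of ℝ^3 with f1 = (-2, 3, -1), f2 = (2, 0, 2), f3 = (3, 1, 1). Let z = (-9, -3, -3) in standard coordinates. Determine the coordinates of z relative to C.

We seek scalars with c_1 f1 + ... + c_3 f3 = z; equivalently solve M c = z where the columns of M are f1, ..., f3.
Solving this 3x3 system gives c = (0, 0, -3).
Check: 0·f1 + 0·f2 - 3f3 = (-9, -3, -3).

(0, 0, -3)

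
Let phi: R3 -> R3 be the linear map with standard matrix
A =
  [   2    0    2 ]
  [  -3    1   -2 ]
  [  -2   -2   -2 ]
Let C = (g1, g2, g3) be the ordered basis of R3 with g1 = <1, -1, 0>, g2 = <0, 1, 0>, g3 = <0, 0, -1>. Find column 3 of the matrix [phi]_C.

<-2, 0, -2>

Column 3 of [phi]_C is the C-coordinate vector of phi(g3).
In standard coordinates phi(g3) = A g3 = <-2, 2, 2>.
Converting to C: <-2, 2, 2> = -2g1 + 0·g2 - 2g3, so the coordinate vector is <-2, 0, -2>.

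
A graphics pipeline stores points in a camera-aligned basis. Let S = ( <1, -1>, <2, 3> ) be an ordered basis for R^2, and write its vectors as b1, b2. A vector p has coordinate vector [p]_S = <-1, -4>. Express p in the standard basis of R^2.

p = M [p]_S, where M has columns b1, b2.
Carrying out the matrix-vector product, p = <-9, -11>.

<-9, -11>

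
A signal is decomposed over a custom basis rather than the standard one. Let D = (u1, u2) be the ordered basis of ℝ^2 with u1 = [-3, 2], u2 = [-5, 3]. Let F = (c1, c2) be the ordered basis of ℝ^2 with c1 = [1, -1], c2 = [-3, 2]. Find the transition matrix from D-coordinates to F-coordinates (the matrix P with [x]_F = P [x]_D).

[[0, 1], [1, 2]]

Take x = uj: its D-coordinates are the j-th standard unit vector, so P e_j — column j of P — equals [uj]_F.
u1 = 0·c1 + c2, giving column 1 = [0, 1]; repeating for each j gives P = [[0, 1], [1, 2]].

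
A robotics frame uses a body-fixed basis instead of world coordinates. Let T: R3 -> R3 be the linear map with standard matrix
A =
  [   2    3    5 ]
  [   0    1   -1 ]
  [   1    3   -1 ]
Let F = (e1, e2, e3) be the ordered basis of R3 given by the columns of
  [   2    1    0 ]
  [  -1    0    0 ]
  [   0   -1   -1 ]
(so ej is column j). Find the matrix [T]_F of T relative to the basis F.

[[1, -1, -1], [-1, -1, -3], [2, -1, 2]]

With P the matrix whose columns are e1, ..., e3, [T]_F = P^(-1) A P.
Column by column: T(e1) = A e1 = [1, -1, -1]; its F-coordinates [1, -1, 2] give column 1.
Continuing for each basis vector yields [T]_F = [[1, -1, -1], [-1, -1, -3], [2, -1, 2]].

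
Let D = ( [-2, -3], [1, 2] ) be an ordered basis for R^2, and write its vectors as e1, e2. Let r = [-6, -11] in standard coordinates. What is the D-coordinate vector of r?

Write r = c_1 e1 + c_2 e2 and solve for the c_i.
System: -2c_1 + c_2 = -6, -3c_1 + 2c_2 = -11; solving gives c_1 = 1, c_2 = -4.
Check: e1 - 4e2 = [-6, -11].

[1, -4]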